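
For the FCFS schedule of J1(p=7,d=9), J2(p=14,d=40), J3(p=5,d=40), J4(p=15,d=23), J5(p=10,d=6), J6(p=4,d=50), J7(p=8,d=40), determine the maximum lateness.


Lateness per job (L = C - d):
  J1: C=7, d=9, L=-2
  J2: C=21, d=40, L=-19
  J3: C=26, d=40, L=-14
  J4: C=41, d=23, L=18
  J5: C=51, d=6, L=45
  J6: C=55, d=50, L=5
  J7: C=63, d=40, L=23
Lmax = max(-2, -19, -14, 18, 45, 5, 23)
= 45


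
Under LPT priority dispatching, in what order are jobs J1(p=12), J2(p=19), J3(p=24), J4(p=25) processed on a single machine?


LPT: sort by longest processing time first
  J4: p=25
  J3: p=24
  J2: p=19
  J1: p=12
Order: J4 → J3 → J2 → J1


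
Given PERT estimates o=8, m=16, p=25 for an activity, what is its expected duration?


te = (o + 4m + p) / 6
= (8 + 4×16 + 25) / 6
= (8 + 64 + 25) / 6
= 97 / 6
= 16.17


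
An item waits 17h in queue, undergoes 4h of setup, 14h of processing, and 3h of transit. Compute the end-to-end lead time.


Lead time = queue + setup + processing + transit
= 17 + 4 + 14 + 3
= 38 hours


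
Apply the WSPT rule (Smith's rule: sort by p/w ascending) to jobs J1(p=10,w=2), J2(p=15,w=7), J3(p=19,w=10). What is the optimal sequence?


WSPT (Smith's rule): sort by p/w ascending
  J3: p/w = 19/10 = 1.900
  J2: p/w = 15/7 = 2.143
  J1: p/w = 10/2 = 5.000
Order: J3 → J2 → J1


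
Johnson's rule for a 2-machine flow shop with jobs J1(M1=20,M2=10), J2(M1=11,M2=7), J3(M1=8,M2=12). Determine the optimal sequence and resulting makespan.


Johnson's rule:
Group 1 (M1≤M2, sort by M1): ['J3']
Group 2 (M1>M2, sort desc M2): ['J1', 'J2']
Sequence: J3 → J1 → J2
Makespan calculation:
  J3: M1 done=8, M2 done=20
  J1: M1 done=28, M2 done=38
  J2: M1 done=39, M2 done=46
= Sequence: J3 → J1 → J2, Makespan: 46


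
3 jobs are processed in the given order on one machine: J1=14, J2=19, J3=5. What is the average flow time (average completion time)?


Completion times:
  J1: completes at 14
  J2: completes at 33
  J3: completes at 38
Sum = 85
Average = 85/3
= 28.33


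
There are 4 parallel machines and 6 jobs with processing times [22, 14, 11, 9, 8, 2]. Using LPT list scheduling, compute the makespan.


Jobs (LPT sorted): [22, 14, 11, 9, 8, 2]
Machines: 4
  J=22 → Machine 1 (load: 0+22=22)
  J=14 → Machine 2 (load: 0+14=14)
  J=11 → Machine 3 (load: 0+11=11)
  J=9 → Machine 4 (load: 0+9=9)
  J=8 → Machine 4 (load: 9+8=17)
  J=2 → Machine 3 (load: 11+2=13)
Machine loads: [22, 14, 13, 17]
Makespan = max = 22 time units


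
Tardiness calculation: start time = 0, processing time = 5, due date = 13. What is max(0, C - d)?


Completion = start + processing = 0 + 5 = 5
Tardiness = max(0, C - d) = max(0, 5 - 13)
= max(0, -8)
= 0


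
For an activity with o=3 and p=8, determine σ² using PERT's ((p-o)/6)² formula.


σ² = ((p - o) / 6)² = (p - o)² / 36
= (8 - 3)² / 36
= 5² / 36
= 25 / 36
= 0.6944


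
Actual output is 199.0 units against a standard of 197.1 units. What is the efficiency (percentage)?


Efficiency = (actual / standard) × 100
= (199.0 / 197.1) × 100
= 101.0%


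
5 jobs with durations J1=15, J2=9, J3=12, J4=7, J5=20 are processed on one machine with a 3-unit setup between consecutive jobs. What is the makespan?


Makespan = Σ processing + (n-1) × setup
= (15 + 9 + 12 + 7 + 20) + (5-1)×3
= 63 + 12
= 75 time units


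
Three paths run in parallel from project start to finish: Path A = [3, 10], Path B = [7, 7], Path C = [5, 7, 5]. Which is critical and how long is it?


Path A: 3 + 10 = 13
Path B: 7 + 7 = 14
Path C: 5 + 7 + 5 = 17
Critical path = longest = max(13, 14, 17)
= 17 (Path C)


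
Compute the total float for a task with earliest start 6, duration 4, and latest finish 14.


EF = ES + duration = 6 + 4 = 10
LS = LF - duration = 14 - 4 = 10
Total Float = LF - EF = 14 - 10
(or LS - ES = 10 - 6)
= 4


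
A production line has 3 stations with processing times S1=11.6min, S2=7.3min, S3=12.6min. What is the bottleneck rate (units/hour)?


Bottleneck = longest station time
Station times: [11.6, 7.3, 12.6]
Max = 12.6 min
Rate = 60 / 12.6
= 4.76 units/hour (bottleneck: 12.6min)


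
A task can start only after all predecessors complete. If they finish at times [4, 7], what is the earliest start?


ES = max of all predecessor completion times
Predecessors: [4, 7]
ES = max(4, 7)
= 7


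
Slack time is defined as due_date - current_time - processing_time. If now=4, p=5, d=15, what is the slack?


Slack = due - current_time - processing
= 15 - 4 - 5
= 6


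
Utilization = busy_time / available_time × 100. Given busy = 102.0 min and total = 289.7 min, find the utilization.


Utilization = busy / total × 100
= 102.0 / 289.7 × 100
= 35.2%


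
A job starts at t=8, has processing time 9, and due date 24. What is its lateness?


Completion = 8 + 9 = 17
Lateness = C - d = 17 - 24
= -7


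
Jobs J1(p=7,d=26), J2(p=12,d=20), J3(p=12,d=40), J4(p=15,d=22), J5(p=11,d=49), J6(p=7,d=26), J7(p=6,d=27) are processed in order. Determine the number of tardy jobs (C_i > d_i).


Completion vs due date:
  J1: C=7, d=26 → on time
  J2: C=19, d=20 → on time
  J3: C=31, d=40 → on time
  J4: C=46, d=22 → TARDY
  J5: C=57, d=49 → TARDY
  J6: C=64, d=26 → TARDY
  J7: C=70, d=27 → TARDY
Tardy jobs: J4, J5, J6, J7
Count = 4


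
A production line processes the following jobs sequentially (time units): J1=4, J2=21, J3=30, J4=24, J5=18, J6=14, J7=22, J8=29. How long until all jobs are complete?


Sequential makespan: sum all processing times
= 4 + 21 + 30 + 24 + 18 + 14 + 22 + 29
= 162 time units


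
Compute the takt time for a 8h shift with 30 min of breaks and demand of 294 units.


Available = 8×60 - 30 = 450 min
Takt time = 450 / 294
= 1.53 min/unit


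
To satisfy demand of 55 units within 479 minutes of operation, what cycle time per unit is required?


Cycle time = available time / demand
= 479 / 55
= 8.71 min/unit


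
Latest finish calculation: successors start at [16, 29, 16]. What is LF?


LF = min of all successor start times
Successors start at: [16, 29, 16]
LF = min(16, 29, 16)
= 16


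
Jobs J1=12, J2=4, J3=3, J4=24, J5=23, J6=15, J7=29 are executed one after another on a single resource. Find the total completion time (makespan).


Sequential makespan: sum all processing times
= 12 + 4 + 3 + 24 + 23 + 15 + 29
= 110 time units


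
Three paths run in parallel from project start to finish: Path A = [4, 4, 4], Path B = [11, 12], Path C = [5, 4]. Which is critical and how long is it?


Path A: 4 + 4 + 4 = 12
Path B: 11 + 12 = 23
Path C: 5 + 4 = 9
Critical path = longest = max(12, 23, 9)
= 23 (Path B)


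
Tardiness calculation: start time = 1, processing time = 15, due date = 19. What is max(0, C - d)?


Completion = start + processing = 1 + 15 = 16
Tardiness = max(0, C - d) = max(0, 16 - 19)
= max(0, -3)
= 0


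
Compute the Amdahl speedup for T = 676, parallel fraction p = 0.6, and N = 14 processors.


Amdahl's law: T_p = T × ((1-p) + p/N)
= 676 × ((1-0.6) + 0.6/14)
= 676 × (0.40 + 0.0429)
= 676 × 0.4429
= 299.37
Speedup = 676/299.37
= 2.26×


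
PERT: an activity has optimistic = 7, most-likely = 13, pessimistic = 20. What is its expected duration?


te = (o + 4m + p) / 6
= (7 + 4×13 + 20) / 6
= (7 + 52 + 20) / 6
= 79 / 6
= 13.17


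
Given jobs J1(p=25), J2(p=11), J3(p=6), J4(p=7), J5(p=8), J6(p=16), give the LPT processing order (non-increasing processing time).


LPT: sort by longest processing time first
  J1: p=25
  J6: p=16
  J2: p=11
  J5: p=8
  J4: p=7
  J3: p=6
Order: J1 → J6 → J2 → J5 → J4 → J3


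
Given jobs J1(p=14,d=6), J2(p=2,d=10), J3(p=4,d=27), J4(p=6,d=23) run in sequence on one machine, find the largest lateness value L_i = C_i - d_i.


Lateness per job (L = C - d):
  J1: C=14, d=6, L=8
  J2: C=16, d=10, L=6
  J3: C=20, d=27, L=-7
  J4: C=26, d=23, L=3
Lmax = max(8, 6, -7, 3)
= 8


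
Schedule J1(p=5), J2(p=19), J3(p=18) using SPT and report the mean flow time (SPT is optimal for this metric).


SPT order: J1 → J3 → J2
Completion times:
  J1: C=5
  J3: C=23
  J2: C=42
Sum = 70, n = 3
Mean flow = 70/3
= 23.33


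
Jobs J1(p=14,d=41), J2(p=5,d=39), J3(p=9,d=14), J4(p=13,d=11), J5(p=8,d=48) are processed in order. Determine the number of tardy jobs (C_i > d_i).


Completion vs due date:
  J1: C=14, d=41 → on time
  J2: C=19, d=39 → on time
  J3: C=28, d=14 → TARDY
  J4: C=41, d=11 → TARDY
  J5: C=49, d=48 → TARDY
Tardy jobs: J3, J4, J5
Count = 3


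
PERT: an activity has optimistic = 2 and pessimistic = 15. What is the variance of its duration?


σ² = ((p - o) / 6)² = (p - o)² / 36
= (15 - 2)² / 36
= 13² / 36
= 169 / 36
= 4.6944


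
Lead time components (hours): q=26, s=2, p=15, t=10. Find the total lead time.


Lead time = queue + setup + processing + transit
= 26 + 2 + 15 + 10
= 53 hours


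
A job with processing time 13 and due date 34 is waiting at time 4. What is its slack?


Slack = due - current_time - processing
= 34 - 4 - 13
= 17


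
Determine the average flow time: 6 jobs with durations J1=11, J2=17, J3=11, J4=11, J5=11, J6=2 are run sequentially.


Completion times:
  J1: completes at 11
  J2: completes at 28
  J3: completes at 39
  J4: completes at 50
  J5: completes at 61
  J6: completes at 63
Sum = 252
Average = 252/6
= 42.00


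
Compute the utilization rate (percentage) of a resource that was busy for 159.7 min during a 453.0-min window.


Utilization = busy / total × 100
= 159.7 / 453.0 × 100
= 35.3%


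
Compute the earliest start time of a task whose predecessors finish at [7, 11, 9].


ES = max of all predecessor completion times
Predecessors: [7, 11, 9]
ES = max(7, 11, 9)
= 11


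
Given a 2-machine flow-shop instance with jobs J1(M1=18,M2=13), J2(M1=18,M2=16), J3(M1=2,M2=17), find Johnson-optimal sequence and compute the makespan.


Johnson's rule:
Group 1 (M1≤M2, sort by M1): ['J3']
Group 2 (M1>M2, sort desc M2): ['J2', 'J1']
Sequence: J3 → J2 → J1
Makespan calculation:
  J3: M1 done=2, M2 done=19
  J2: M1 done=20, M2 done=36
  J1: M1 done=38, M2 done=51
= Sequence: J3 → J2 → J1, Makespan: 51


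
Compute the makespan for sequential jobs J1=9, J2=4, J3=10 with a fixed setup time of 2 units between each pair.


Makespan = Σ processing + (n-1) × setup
= (9 + 4 + 10) + (3-1)×2
= 23 + 4
= 27 time units


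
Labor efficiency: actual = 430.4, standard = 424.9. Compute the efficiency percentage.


Efficiency = (actual / standard) × 100
= (430.4 / 424.9) × 100
= 101.3%


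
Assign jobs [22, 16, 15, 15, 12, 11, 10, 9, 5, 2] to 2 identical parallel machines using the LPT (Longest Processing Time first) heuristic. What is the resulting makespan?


Jobs (LPT sorted): [22, 16, 15, 15, 12, 11, 10, 9, 5, 2]
Machines: 2
  J=22 → Machine 1 (load: 0+22=22)
  J=16 → Machine 2 (load: 0+16=16)
  J=15 → Machine 2 (load: 16+15=31)
  J=15 → Machine 1 (load: 22+15=37)
  J=12 → Machine 2 (load: 31+12=43)
  J=11 → Machine 1 (load: 37+11=48)
  J=10 → Machine 2 (load: 43+10=53)
  J=9 → Machine 1 (load: 48+9=57)
  J=5 → Machine 2 (load: 53+5=58)
  J=2 → Machine 1 (load: 57+2=59)
Machine loads: [59, 58]
Makespan = max = 59 time units


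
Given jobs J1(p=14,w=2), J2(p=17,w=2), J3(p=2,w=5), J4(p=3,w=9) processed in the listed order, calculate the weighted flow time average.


Completion times:
  J1: C=14, w×C=2×14=28
  J2: C=31, w×C=2×31=62
  J3: C=33, w×C=5×33=165
  J4: C=36, w×C=9×36=324
Sum w×C = 579
Sum w = 18
Weighted avg = 579/18
= 32.17


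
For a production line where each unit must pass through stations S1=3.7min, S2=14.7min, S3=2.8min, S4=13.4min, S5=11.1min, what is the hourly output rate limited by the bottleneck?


Bottleneck = longest station time
Station times: [3.7, 14.7, 2.8, 13.4, 11.1]
Max = 14.7 min
Rate = 60 / 14.7
= 4.08 units/hour (bottleneck: 14.7min)


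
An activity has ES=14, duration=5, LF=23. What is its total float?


EF = ES + duration = 14 + 5 = 19
LS = LF - duration = 23 - 5 = 18
Total Float = LF - EF = 23 - 19
(or LS - ES = 18 - 14)
= 4


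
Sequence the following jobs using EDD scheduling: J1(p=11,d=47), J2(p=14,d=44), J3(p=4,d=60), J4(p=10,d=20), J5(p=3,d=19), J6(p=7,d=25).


EDD: sort by earliest due date
  J5: d=19, p=3
  J4: d=20, p=10
  J6: d=25, p=7
  J2: d=44, p=14
  J1: d=47, p=11
  J3: d=60, p=4
Order: J5 → J4 → J6 → J2 → J1 → J3


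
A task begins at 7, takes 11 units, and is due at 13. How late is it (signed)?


Completion = 7 + 11 = 18
Lateness = C - d = 18 - 13
= 5


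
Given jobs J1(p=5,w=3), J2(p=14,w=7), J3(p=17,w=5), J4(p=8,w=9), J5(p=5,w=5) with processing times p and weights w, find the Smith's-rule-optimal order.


WSPT (Smith's rule): sort by p/w ascending
  J4: p/w = 8/9 = 0.889
  J5: p/w = 5/5 = 1.000
  J1: p/w = 5/3 = 1.667
  J2: p/w = 14/7 = 2.000
  J3: p/w = 17/5 = 3.400
Order: J4 → J5 → J1 → J2 → J3


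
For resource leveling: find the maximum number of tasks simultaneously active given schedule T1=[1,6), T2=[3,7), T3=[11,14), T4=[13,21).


Check each time point for overlaps:
  t=3: 2 tasks active (T1, T2)
Max concurrent = 2


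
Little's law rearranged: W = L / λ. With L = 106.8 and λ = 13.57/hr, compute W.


Little's law: L = λW → W = L / λ
= 106.8 / 13.57
= 7.87 hours


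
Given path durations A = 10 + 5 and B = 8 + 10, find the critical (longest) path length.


Path A: 10 + 5 = 15
Path B: 8 + 10 = 18
Critical path = longest = max(15, 18)
= 18 (Path B)


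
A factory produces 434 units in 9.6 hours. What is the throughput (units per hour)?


Throughput = units / time
= 434 / 9.6
= 45.2 units/hour


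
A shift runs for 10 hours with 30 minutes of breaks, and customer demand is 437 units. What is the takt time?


Available = 10×60 - 30 = 570 min
Takt time = 570 / 437
= 1.30 min/unit


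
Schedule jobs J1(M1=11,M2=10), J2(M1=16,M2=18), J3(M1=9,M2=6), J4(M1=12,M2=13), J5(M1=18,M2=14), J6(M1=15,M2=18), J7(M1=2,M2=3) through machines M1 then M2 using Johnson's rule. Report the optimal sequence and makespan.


Johnson's rule:
Group 1 (M1≤M2, sort by M1): ['J7', 'J4', 'J6', 'J2']
Group 2 (M1>M2, sort desc M2): ['J5', 'J1', 'J3']
Sequence: J7 → J4 → J6 → J2 → J5 → J1 → J3
Makespan calculation:
  J7: M1 done=2, M2 done=5
  J4: M1 done=14, M2 done=27
  J6: M1 done=29, M2 done=47
  J2: M1 done=45, M2 done=65
  J5: M1 done=63, M2 done=79
  J1: M1 done=74, M2 done=89
  J3: M1 done=83, M2 done=95
= Sequence: J7 → J4 → J6 → J2 → J5 → J1 → J3, Makespan: 95


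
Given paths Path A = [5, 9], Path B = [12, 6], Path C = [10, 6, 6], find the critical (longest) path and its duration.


Path A: 5 + 9 = 14
Path B: 12 + 6 = 18
Path C: 10 + 6 + 6 = 22
Critical path = longest = max(14, 18, 22)
= 22 (Path C)


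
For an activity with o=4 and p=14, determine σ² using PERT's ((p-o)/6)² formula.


σ² = ((p - o) / 6)² = (p - o)² / 36
= (14 - 4)² / 36
= 10² / 36
= 100 / 36
= 2.7778


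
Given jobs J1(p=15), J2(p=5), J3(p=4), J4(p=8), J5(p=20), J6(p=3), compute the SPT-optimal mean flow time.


SPT order: J6 → J3 → J2 → J4 → J1 → J5
Completion times:
  J6: C=3
  J3: C=7
  J2: C=12
  J4: C=20
  J1: C=35
  J5: C=55
Sum = 132, n = 6
Mean flow = 132/6
= 22.00


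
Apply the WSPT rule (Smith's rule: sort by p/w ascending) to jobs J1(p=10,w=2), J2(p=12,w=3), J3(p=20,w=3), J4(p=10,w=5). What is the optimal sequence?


WSPT (Smith's rule): sort by p/w ascending
  J4: p/w = 10/5 = 2.000
  J2: p/w = 12/3 = 4.000
  J1: p/w = 10/2 = 5.000
  J3: p/w = 20/3 = 6.667
Order: J4 → J2 → J1 → J3


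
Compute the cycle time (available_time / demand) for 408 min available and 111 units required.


Cycle time = available time / demand
= 408 / 111
= 3.68 min/unit


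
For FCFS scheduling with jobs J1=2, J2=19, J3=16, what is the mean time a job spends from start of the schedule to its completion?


Completion times:
  J1: completes at 2
  J2: completes at 21
  J3: completes at 37
Sum = 60
Average = 60/3
= 20.00


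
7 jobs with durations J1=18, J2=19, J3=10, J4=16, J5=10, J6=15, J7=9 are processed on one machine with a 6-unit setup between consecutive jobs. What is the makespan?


Makespan = Σ processing + (n-1) × setup
= (18 + 19 + 10 + 16 + 10 + 15 + 9) + (7-1)×6
= 97 + 36
= 133 time units


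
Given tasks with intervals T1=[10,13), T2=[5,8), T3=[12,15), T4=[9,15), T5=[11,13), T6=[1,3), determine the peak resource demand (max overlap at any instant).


Check each time point for overlaps:
  t=12: 4 tasks active (T1, T3, T4, T5)
Max concurrent = 4


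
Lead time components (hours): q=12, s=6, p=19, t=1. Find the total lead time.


Lead time = queue + setup + processing + transit
= 12 + 6 + 19 + 1
= 38 hours


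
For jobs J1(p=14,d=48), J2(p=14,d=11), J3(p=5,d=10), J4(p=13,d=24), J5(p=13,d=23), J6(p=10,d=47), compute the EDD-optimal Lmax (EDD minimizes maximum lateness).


EDD order: J3 → J2 → J5 → J4 → J6 → J1
Completion and lateness:
  J3: C=5, d=10, L=5-10=-5
  J2: C=19, d=11, L=19-11=8
  J5: C=32, d=23, L=32-23=9
  J4: C=45, d=24, L=45-24=21
  J6: C=55, d=47, L=55-47=8
  J1: C=69, d=48, L=69-48=21
Lmax = max(-5, 8, 9, 21, 8, 21)
= 21


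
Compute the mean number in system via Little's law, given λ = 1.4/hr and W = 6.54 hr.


Little's law: L = λ × W
= 1.4 × 6.54
= 9.16


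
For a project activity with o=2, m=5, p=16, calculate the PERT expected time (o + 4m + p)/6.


te = (o + 4m + p) / 6
= (2 + 4×5 + 16) / 6
= (2 + 20 + 16) / 6
= 38 / 6
= 6.33


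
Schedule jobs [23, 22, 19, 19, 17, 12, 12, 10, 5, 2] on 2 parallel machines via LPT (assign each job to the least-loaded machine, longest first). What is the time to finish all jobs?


Jobs (LPT sorted): [23, 22, 19, 19, 17, 12, 12, 10, 5, 2]
Machines: 2
  J=23 → Machine 1 (load: 0+23=23)
  J=22 → Machine 2 (load: 0+22=22)
  J=19 → Machine 2 (load: 22+19=41)
  J=19 → Machine 1 (load: 23+19=42)
  J=17 → Machine 2 (load: 41+17=58)
  J=12 → Machine 1 (load: 42+12=54)
  J=12 → Machine 1 (load: 54+12=66)
  J=10 → Machine 2 (load: 58+10=68)
  J=5 → Machine 1 (load: 66+5=71)
  J=2 → Machine 2 (load: 68+2=70)
Machine loads: [71, 70]
Makespan = max = 71 time units


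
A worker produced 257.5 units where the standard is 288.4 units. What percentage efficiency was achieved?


Efficiency = (actual / standard) × 100
= (257.5 / 288.4) × 100
= 89.3%


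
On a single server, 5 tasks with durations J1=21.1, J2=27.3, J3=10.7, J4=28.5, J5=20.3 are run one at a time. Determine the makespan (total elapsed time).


Sequential makespan: sum all processing times
= 21.1 + 27.3 + 10.7 + 28.5 + 20.3
= 107.9 time units


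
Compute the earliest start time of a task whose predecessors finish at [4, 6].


ES = max of all predecessor completion times
Predecessors: [4, 6]
ES = max(4, 6)
= 6


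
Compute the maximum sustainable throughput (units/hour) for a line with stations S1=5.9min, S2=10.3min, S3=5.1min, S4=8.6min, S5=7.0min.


Bottleneck = longest station time
Station times: [5.9, 10.3, 5.1, 8.6, 7.0]
Max = 10.3 min
Rate = 60 / 10.3
= 5.83 units/hour (bottleneck: 10.3min)


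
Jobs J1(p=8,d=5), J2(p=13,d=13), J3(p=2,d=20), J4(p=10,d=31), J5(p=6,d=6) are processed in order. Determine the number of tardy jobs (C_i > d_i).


Completion vs due date:
  J1: C=8, d=5 → TARDY
  J2: C=21, d=13 → TARDY
  J3: C=23, d=20 → TARDY
  J4: C=33, d=31 → TARDY
  J5: C=39, d=6 → TARDY
Tardy jobs: J1, J2, J3, J4, J5
Count = 5


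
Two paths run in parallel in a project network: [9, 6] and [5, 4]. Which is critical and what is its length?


Path A: 9 + 6 = 15
Path B: 5 + 4 = 9
Critical path = longest = max(15, 9)
= 15 (Path A)


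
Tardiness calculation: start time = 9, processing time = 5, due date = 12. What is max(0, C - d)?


Completion = start + processing = 9 + 5 = 14
Tardiness = max(0, C - d) = max(0, 14 - 12)
= max(0, 2)
= 2


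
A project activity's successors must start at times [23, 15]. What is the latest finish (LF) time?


LF = min of all successor start times
Successors start at: [23, 15]
LF = min(23, 15)
= 15


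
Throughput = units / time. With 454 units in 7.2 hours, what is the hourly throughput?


Throughput = units / time
= 454 / 7.2
= 63.1 units/hour


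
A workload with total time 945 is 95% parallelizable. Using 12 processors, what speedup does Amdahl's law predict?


Amdahl's law: T_p = T × ((1-p) + p/N)
= 945 × ((1-0.95) + 0.95/12)
= 945 × (0.05 + 0.0792)
= 945 × 0.1292
= 122.06
Speedup = 945/122.06
= 7.74×


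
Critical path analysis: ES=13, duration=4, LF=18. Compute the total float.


EF = ES + duration = 13 + 4 = 17
LS = LF - duration = 18 - 4 = 14
Total Float = LF - EF = 18 - 17
(or LS - ES = 14 - 13)
= 1


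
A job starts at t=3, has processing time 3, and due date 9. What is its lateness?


Completion = 3 + 3 = 6
Lateness = C - d = 6 - 9
= -3


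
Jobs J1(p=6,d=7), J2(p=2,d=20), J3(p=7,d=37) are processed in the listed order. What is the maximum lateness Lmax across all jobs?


Lateness per job (L = C - d):
  J1: C=6, d=7, L=-1
  J2: C=8, d=20, L=-12
  J3: C=15, d=37, L=-22
Lmax = max(-1, -12, -22)
= -1


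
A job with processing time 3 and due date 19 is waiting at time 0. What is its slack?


Slack = due - current_time - processing
= 19 - 0 - 3
= 16


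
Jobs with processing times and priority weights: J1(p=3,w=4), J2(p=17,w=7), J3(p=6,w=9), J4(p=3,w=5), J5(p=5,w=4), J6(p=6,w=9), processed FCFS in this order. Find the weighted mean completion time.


Completion times:
  J1: C=3, w×C=4×3=12
  J2: C=20, w×C=7×20=140
  J3: C=26, w×C=9×26=234
  J4: C=29, w×C=5×29=145
  J5: C=34, w×C=4×34=136
  J6: C=40, w×C=9×40=360
Sum w×C = 1027
Sum w = 38
Weighted avg = 1027/38
= 27.03


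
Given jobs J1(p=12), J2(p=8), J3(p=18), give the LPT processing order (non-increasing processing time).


LPT: sort by longest processing time first
  J3: p=18
  J1: p=12
  J2: p=8
Order: J3 → J1 → J2


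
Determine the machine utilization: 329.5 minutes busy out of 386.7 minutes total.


Utilization = busy / total × 100
= 329.5 / 386.7 × 100
= 85.2%


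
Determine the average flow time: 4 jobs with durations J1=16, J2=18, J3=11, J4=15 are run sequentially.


Completion times:
  J1: completes at 16
  J2: completes at 34
  J3: completes at 45
  J4: completes at 60
Sum = 155
Average = 155/4
= 38.75


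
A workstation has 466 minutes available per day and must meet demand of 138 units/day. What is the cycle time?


Cycle time = available time / demand
= 466 / 138
= 3.38 min/unit


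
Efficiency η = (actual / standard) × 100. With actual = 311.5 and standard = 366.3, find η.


Efficiency = (actual / standard) × 100
= (311.5 / 366.3) × 100
= 85.0%


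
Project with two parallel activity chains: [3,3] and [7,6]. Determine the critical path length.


Path A: 3 + 3 = 6
Path B: 7 + 6 = 13
Critical path = longest = max(6, 13)
= 13 (Path B)


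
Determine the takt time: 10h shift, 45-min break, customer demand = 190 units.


Available = 10×60 - 45 = 555 min
Takt time = 555 / 190
= 2.92 min/unit


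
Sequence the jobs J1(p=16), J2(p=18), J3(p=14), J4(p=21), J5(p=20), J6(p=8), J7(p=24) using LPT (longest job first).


LPT: sort by longest processing time first
  J7: p=24
  J4: p=21
  J5: p=20
  J2: p=18
  J1: p=16
  J3: p=14
  J6: p=8
Order: J7 → J4 → J5 → J2 → J1 → J3 → J6


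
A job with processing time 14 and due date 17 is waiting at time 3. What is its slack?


Slack = due - current_time - processing
= 17 - 3 - 14
= 0


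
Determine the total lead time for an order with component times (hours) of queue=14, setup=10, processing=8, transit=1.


Lead time = queue + setup + processing + transit
= 14 + 10 + 8 + 1
= 33 hours


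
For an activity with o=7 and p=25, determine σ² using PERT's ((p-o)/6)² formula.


σ² = ((p - o) / 6)² = (p - o)² / 36
= (25 - 7)² / 36
= 18² / 36
= 324 / 36
= 9.0000


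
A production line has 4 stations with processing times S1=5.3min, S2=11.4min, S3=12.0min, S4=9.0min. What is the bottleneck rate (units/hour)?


Bottleneck = longest station time
Station times: [5.3, 11.4, 12.0, 9.0]
Max = 12.0 min
Rate = 60 / 12.0
= 5.00 units/hour (bottleneck: 12.0min)


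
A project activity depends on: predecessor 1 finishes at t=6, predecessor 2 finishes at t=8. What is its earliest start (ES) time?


ES = max of all predecessor completion times
Predecessors: [6, 8]
ES = max(6, 8)
= 8


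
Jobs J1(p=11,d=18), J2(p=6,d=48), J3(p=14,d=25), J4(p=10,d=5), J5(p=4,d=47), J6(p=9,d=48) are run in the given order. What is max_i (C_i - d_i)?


Lateness per job (L = C - d):
  J1: C=11, d=18, L=-7
  J2: C=17, d=48, L=-31
  J3: C=31, d=25, L=6
  J4: C=41, d=5, L=36
  J5: C=45, d=47, L=-2
  J6: C=54, d=48, L=6
Lmax = max(-7, -31, 6, 36, -2, 6)
= 36


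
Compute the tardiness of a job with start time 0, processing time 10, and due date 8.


Completion = start + processing = 0 + 10 = 10
Tardiness = max(0, C - d) = max(0, 10 - 8)
= max(0, 2)
= 2


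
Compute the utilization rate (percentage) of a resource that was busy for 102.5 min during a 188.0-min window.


Utilization = busy / total × 100
= 102.5 / 188.0 × 100
= 54.5%


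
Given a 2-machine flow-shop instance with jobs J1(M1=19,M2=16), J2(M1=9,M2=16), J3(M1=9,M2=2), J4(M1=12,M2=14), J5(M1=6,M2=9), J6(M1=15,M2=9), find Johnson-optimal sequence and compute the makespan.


Johnson's rule:
Group 1 (M1≤M2, sort by M1): ['J5', 'J2', 'J4']
Group 2 (M1>M2, sort desc M2): ['J1', 'J6', 'J3']
Sequence: J5 → J2 → J4 → J1 → J6 → J3
Makespan calculation:
  J5: M1 done=6, M2 done=15
  J2: M1 done=15, M2 done=31
  J4: M1 done=27, M2 done=45
  J1: M1 done=46, M2 done=62
  J6: M1 done=61, M2 done=71
  J3: M1 done=70, M2 done=73
= Sequence: J5 → J2 → J4 → J1 → J6 → J3, Makespan: 73


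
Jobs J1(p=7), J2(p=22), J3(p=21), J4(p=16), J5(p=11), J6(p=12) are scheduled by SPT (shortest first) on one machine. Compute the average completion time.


SPT order: J1 → J5 → J6 → J4 → J3 → J2
Completion times:
  J1: C=7
  J5: C=18
  J6: C=30
  J4: C=46
  J3: C=67
  J2: C=89
Sum = 257, n = 6
Mean flow = 257/6
= 42.83


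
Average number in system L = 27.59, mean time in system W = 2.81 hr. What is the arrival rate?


Little's law: L = λW → λ = L / W
= 27.59 / 2.81
= 9.82 per hour


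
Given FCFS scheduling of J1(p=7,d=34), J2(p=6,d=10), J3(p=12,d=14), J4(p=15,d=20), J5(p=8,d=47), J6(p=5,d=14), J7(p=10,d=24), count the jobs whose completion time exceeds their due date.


Completion vs due date:
  J1: C=7, d=34 → on time
  J2: C=13, d=10 → TARDY
  J3: C=25, d=14 → TARDY
  J4: C=40, d=20 → TARDY
  J5: C=48, d=47 → TARDY
  J6: C=53, d=14 → TARDY
  J7: C=63, d=24 → TARDY
Tardy jobs: J2, J3, J4, J5, J6, J7
Count = 6


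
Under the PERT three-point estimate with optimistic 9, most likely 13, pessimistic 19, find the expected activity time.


te = (o + 4m + p) / 6
= (9 + 4×13 + 19) / 6
= (9 + 52 + 19) / 6
= 80 / 6
= 13.33


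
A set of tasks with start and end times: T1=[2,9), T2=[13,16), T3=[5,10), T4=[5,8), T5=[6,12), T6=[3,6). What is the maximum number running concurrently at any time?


Check each time point for overlaps:
  t=5: 4 tasks active (T1, T3, T4, T6)
Max concurrent = 4


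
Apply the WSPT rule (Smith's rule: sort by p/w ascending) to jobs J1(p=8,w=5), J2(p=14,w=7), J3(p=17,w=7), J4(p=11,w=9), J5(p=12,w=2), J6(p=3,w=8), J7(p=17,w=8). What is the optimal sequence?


WSPT (Smith's rule): sort by p/w ascending
  J6: p/w = 3/8 = 0.375
  J4: p/w = 11/9 = 1.222
  J1: p/w = 8/5 = 1.600
  J2: p/w = 14/7 = 2.000
  J7: p/w = 17/8 = 2.125
  J3: p/w = 17/7 = 2.429
  J5: p/w = 12/2 = 6.000
Order: J6 → J4 → J1 → J2 → J7 → J3 → J5


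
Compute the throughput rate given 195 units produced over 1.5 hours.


Throughput = units / time
= 195 / 1.5
= 130.0 units/hour


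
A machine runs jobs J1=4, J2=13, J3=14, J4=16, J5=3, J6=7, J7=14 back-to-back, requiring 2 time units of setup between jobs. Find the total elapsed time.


Makespan = Σ processing + (n-1) × setup
= (4 + 13 + 14 + 16 + 3 + 7 + 14) + (7-1)×2
= 71 + 12
= 83 time units


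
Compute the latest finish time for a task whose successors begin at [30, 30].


LF = min of all successor start times
Successors start at: [30, 30]
LF = min(30, 30)
= 30


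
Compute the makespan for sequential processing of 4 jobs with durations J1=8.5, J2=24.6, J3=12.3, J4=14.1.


Sequential makespan: sum all processing times
= 8.5 + 24.6 + 12.3 + 14.1
= 59.5 time units


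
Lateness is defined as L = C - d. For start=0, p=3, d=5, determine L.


Completion = 0 + 3 = 3
Lateness = C - d = 3 - 5
= -2


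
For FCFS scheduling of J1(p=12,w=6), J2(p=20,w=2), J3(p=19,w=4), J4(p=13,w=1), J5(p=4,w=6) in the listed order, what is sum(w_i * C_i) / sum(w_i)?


Completion times:
  J1: C=12, w×C=6×12=72
  J2: C=32, w×C=2×32=64
  J3: C=51, w×C=4×51=204
  J4: C=64, w×C=1×64=64
  J5: C=68, w×C=6×68=408
Sum w×C = 812
Sum w = 19
Weighted avg = 812/19
= 42.74


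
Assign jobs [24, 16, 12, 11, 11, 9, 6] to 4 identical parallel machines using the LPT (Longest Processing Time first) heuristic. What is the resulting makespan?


Jobs (LPT sorted): [24, 16, 12, 11, 11, 9, 6]
Machines: 4
  J=24 → Machine 1 (load: 0+24=24)
  J=16 → Machine 2 (load: 0+16=16)
  J=12 → Machine 3 (load: 0+12=12)
  J=11 → Machine 4 (load: 0+11=11)
  J=11 → Machine 4 (load: 11+11=22)
  J=9 → Machine 3 (load: 12+9=21)
  J=6 → Machine 2 (load: 16+6=22)
Machine loads: [24, 22, 21, 22]
Makespan = max = 24 time units


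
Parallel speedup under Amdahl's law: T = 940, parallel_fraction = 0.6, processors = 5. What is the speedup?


Amdahl's law: T_p = T × ((1-p) + p/N)
= 940 × ((1-0.6) + 0.6/5)
= 940 × (0.40 + 0.1200)
= 940 × 0.5200
= 488.80
Speedup = 940/488.80
= 1.92×


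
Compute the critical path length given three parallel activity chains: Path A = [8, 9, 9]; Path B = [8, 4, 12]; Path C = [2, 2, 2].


Path A: 8 + 9 + 9 = 26
Path B: 8 + 4 + 12 = 24
Path C: 2 + 2 + 2 = 6
Critical path = longest = max(26, 24, 6)
= 26 (Path A)


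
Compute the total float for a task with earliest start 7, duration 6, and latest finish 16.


EF = ES + duration = 7 + 6 = 13
LS = LF - duration = 16 - 6 = 10
Total Float = LF - EF = 16 - 13
(or LS - ES = 10 - 7)
= 3


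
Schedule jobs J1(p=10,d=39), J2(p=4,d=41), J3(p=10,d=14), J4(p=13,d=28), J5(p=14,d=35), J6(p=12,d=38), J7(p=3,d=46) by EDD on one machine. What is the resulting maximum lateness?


EDD order: J3 → J4 → J5 → J6 → J1 → J2 → J7
Completion and lateness:
  J3: C=10, d=14, L=10-14=-4
  J4: C=23, d=28, L=23-28=-5
  J5: C=37, d=35, L=37-35=2
  J6: C=49, d=38, L=49-38=11
  J1: C=59, d=39, L=59-39=20
  J2: C=63, d=41, L=63-41=22
  J7: C=66, d=46, L=66-46=20
Lmax = max(-4, -5, 2, 11, 20, 22, 20)
= 22


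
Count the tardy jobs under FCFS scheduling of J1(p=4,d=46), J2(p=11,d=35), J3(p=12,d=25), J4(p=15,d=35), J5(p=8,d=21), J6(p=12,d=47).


Completion vs due date:
  J1: C=4, d=46 → on time
  J2: C=15, d=35 → on time
  J3: C=27, d=25 → TARDY
  J4: C=42, d=35 → TARDY
  J5: C=50, d=21 → TARDY
  J6: C=62, d=47 → TARDY
Tardy jobs: J3, J4, J5, J6
Count = 4


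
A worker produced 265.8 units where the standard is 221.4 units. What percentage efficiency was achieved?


Efficiency = (actual / standard) × 100
= (265.8 / 221.4) × 100
= 120.1%


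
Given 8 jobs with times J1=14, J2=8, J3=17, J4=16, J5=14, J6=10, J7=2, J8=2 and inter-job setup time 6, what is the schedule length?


Makespan = Σ processing + (n-1) × setup
= (14 + 8 + 17 + 16 + 14 + 10 + 2 + 2) + (8-1)×6
= 83 + 42
= 125 time units


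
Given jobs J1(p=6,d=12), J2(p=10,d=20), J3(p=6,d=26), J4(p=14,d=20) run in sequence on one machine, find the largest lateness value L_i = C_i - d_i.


Lateness per job (L = C - d):
  J1: C=6, d=12, L=-6
  J2: C=16, d=20, L=-4
  J3: C=22, d=26, L=-4
  J4: C=36, d=20, L=16
Lmax = max(-6, -4, -4, 16)
= 16


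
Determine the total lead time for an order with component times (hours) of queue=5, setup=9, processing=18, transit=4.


Lead time = queue + setup + processing + transit
= 5 + 9 + 18 + 4
= 36 hours


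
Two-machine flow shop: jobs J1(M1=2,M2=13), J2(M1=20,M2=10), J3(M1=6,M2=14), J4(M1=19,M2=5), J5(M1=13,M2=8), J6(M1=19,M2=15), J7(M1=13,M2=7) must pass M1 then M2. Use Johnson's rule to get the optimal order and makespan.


Johnson's rule:
Group 1 (M1≤M2, sort by M1): ['J1', 'J3']
Group 2 (M1>M2, sort desc M2): ['J6', 'J2', 'J5', 'J7', 'J4']
Sequence: J1 → J3 → J6 → J2 → J5 → J7 → J4
Makespan calculation:
  J1: M1 done=2, M2 done=15
  J3: M1 done=8, M2 done=29
  J6: M1 done=27, M2 done=44
  J2: M1 done=47, M2 done=57
  J5: M1 done=60, M2 done=68
  J7: M1 done=73, M2 done=80
  J4: M1 done=92, M2 done=97
= Sequence: J1 → J3 → J6 → J2 → J5 → J7 → J4, Makespan: 97


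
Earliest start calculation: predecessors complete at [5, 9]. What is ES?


ES = max of all predecessor completion times
Predecessors: [5, 9]
ES = max(5, 9)
= 9


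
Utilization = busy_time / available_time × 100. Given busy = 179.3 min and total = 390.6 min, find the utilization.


Utilization = busy / total × 100
= 179.3 / 390.6 × 100
= 45.9%


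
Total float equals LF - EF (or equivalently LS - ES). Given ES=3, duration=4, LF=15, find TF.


EF = ES + duration = 3 + 4 = 7
LS = LF - duration = 15 - 4 = 11
Total Float = LF - EF = 15 - 7
(or LS - ES = 11 - 3)
= 8


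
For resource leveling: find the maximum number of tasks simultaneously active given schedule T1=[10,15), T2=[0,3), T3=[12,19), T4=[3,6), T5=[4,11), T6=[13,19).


Check each time point for overlaps:
  t=13: 3 tasks active (T1, T3, T6)
Max concurrent = 3


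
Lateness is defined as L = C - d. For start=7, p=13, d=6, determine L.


Completion = 7 + 13 = 20
Lateness = C - d = 20 - 6
= 14


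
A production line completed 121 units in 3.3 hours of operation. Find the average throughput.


Throughput = units / time
= 121 / 3.3
= 36.7 units/hour


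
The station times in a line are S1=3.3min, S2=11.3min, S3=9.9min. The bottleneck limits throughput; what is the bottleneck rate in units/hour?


Bottleneck = longest station time
Station times: [3.3, 11.3, 9.9]
Max = 11.3 min
Rate = 60 / 11.3
= 5.31 units/hour (bottleneck: 11.3min)


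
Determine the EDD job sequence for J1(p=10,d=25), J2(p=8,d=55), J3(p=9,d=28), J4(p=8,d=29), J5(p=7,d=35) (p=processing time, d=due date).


EDD: sort by earliest due date
  J1: d=25, p=10
  J3: d=28, p=9
  J4: d=29, p=8
  J5: d=35, p=7
  J2: d=55, p=8
Order: J1 → J3 → J4 → J5 → J2


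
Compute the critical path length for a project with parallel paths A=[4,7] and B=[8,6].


Path A: 4 + 7 = 11
Path B: 8 + 6 = 14
Critical path = longest = max(11, 14)
= 14 (Path B)


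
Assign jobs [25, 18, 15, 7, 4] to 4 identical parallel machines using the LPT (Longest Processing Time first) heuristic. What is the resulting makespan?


Jobs (LPT sorted): [25, 18, 15, 7, 4]
Machines: 4
  J=25 → Machine 1 (load: 0+25=25)
  J=18 → Machine 2 (load: 0+18=18)
  J=15 → Machine 3 (load: 0+15=15)
  J=7 → Machine 4 (load: 0+7=7)
  J=4 → Machine 4 (load: 7+4=11)
Machine loads: [25, 18, 15, 11]
Makespan = max = 25 time units


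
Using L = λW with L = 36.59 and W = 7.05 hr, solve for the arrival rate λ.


Little's law: L = λW → λ = L / W
= 36.59 / 7.05
= 5.19 per hour


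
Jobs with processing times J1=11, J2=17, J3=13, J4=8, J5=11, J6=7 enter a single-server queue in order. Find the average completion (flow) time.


Completion times:
  J1: completes at 11
  J2: completes at 28
  J3: completes at 41
  J4: completes at 49
  J5: completes at 60
  J6: completes at 67
Sum = 256
Average = 256/6
= 42.67


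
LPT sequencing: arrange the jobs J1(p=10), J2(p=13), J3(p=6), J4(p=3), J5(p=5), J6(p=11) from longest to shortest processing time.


LPT: sort by longest processing time first
  J2: p=13
  J6: p=11
  J1: p=10
  J3: p=6
  J5: p=5
  J4: p=3
Order: J2 → J6 → J1 → J3 → J5 → J4


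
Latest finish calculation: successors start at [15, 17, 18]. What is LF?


LF = min of all successor start times
Successors start at: [15, 17, 18]
LF = min(15, 17, 18)
= 15


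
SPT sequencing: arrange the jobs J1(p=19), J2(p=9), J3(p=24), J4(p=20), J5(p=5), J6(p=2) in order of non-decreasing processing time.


SPT: sort by shortest processing time
  J6: p=2
  J5: p=5
  J2: p=9
  J1: p=19
  J4: p=20
  J3: p=24
Order: J6 → J5 → J2 → J1 → J4 → J3


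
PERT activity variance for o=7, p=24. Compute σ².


σ² = ((p - o) / 6)² = (p - o)² / 36
= (24 - 7)² / 36
= 17² / 36
= 289 / 36
= 8.0278


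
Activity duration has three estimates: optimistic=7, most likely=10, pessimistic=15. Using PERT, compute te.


te = (o + 4m + p) / 6
= (7 + 4×10 + 15) / 6
= (7 + 40 + 15) / 6
= 62 / 6
= 10.33


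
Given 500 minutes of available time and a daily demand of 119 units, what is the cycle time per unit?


Cycle time = available time / demand
= 500 / 119
= 4.20 min/unit


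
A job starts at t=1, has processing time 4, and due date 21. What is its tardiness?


Completion = start + processing = 1 + 4 = 5
Tardiness = max(0, C - d) = max(0, 5 - 21)
= max(0, -16)
= 0


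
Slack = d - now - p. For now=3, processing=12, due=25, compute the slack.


Slack = due - current_time - processing
= 25 - 3 - 12
= 10


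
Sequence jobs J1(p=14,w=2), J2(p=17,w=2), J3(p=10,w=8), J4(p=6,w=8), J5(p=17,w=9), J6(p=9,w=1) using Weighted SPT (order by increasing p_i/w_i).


WSPT (Smith's rule): sort by p/w ascending
  J4: p/w = 6/8 = 0.750
  J3: p/w = 10/8 = 1.250
  J5: p/w = 17/9 = 1.889
  J1: p/w = 14/2 = 7.000
  J2: p/w = 17/2 = 8.500
  J6: p/w = 9/1 = 9.000
Order: J4 → J3 → J5 → J1 → J2 → J6


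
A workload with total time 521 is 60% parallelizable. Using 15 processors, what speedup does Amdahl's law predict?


Amdahl's law: T_p = T × ((1-p) + p/N)
= 521 × ((1-0.6) + 0.6/15)
= 521 × (0.40 + 0.0400)
= 521 × 0.4400
= 229.24
Speedup = 521/229.24
= 2.27×


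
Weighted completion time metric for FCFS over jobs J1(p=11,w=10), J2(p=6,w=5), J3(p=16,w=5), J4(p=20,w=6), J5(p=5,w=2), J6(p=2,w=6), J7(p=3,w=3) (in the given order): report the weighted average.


Completion times:
  J1: C=11, w×C=10×11=110
  J2: C=17, w×C=5×17=85
  J3: C=33, w×C=5×33=165
  J4: C=53, w×C=6×53=318
  J5: C=58, w×C=2×58=116
  J6: C=60, w×C=6×60=360
  J7: C=63, w×C=3×63=189
Sum w×C = 1343
Sum w = 37
Weighted avg = 1343/37
= 36.30


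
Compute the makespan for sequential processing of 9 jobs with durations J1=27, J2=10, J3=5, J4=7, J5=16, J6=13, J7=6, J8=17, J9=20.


Sequential makespan: sum all processing times
= 27 + 10 + 5 + 7 + 16 + 13 + 6 + 17 + 20
= 121 time units


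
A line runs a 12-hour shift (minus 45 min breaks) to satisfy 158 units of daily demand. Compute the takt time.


Available = 12×60 - 45 = 675 min
Takt time = 675 / 158
= 4.27 min/unit


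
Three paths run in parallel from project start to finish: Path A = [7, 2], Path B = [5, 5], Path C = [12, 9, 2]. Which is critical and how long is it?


Path A: 7 + 2 = 9
Path B: 5 + 5 = 10
Path C: 12 + 9 + 2 = 23
Critical path = longest = max(9, 10, 23)
= 23 (Path C)


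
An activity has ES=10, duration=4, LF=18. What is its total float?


EF = ES + duration = 10 + 4 = 14
LS = LF - duration = 18 - 4 = 14
Total Float = LF - EF = 18 - 14
(or LS - ES = 14 - 10)
= 4
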